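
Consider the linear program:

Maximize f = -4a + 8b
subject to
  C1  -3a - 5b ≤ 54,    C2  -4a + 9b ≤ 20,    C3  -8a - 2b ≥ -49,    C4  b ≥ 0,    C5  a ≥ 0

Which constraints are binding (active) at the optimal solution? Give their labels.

Corner points and f = -4a + 8b:
  (401/80, 89/20) → f = 311/20
  (0, 20/9) → f = 160/9
  (49/8, 0) → f = -49/2
  (0, 0) → f = 0

The maximum is at (0, 20/9). Substituting into each constraint, equality holds for C2 and C5; the remaining constraints have slack.

C2 and C5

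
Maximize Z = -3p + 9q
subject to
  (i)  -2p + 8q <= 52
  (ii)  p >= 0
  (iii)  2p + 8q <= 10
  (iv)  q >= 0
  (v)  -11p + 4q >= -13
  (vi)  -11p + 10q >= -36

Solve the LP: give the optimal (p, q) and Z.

p = 0, q = 5/4, maximum Z = 45/4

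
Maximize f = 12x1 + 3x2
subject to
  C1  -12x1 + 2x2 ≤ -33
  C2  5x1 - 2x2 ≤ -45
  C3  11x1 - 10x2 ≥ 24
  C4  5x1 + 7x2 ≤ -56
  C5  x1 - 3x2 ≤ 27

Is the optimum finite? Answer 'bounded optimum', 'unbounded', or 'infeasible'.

The boundaries 5x1 + 7x2 = -56 and x1 - 3x2 = 27 meet at (21/22, -191/22), but that point violates -12x1 + 2x2 ≤ -33. Every candidate vertex is excluded by some other constraint, so the feasible region is empty.

infeasible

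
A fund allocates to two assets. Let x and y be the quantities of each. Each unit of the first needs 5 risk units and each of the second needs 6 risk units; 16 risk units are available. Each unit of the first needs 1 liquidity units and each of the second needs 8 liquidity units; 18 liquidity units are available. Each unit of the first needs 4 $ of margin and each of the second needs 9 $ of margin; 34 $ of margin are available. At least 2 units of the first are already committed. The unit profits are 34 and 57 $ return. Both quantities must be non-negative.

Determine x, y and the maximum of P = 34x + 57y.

x = 2, y = 1, maximum P = 125

Vertices and P = 34x + 57y:
  (16/5, 0) → P = 544/5
  (2, 0) → P = 68
  (2, 1) → P = 125

The optimum lies where 5x + 6y = 16 and x = 2.
Solving simultaneously gives x = 2, y = 1.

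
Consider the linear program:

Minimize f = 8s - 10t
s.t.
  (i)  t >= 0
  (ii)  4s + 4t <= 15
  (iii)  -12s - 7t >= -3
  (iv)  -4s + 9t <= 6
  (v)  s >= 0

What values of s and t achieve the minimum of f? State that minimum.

Extreme points and f = 8s - 10t:
  (1/4, 0) → f = 2
  (0, 0) → f = 0
  (0, 3/7) → f = -30/7

s = 0, t = 3/7, minimum f = -30/7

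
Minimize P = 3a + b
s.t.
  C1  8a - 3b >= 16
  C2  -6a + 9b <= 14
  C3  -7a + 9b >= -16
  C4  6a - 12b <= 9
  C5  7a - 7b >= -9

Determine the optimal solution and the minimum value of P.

a = 55/26, b = 4/13, minimum P = 173/26

Extreme points and P = 3a + b:
  (31/9, 104/27) → P = 383/27
  (55/26, 4/13) → P = 173/26
  (30, 194/9) → P = 1004/9
  (37/10, 11/10) → P = 61/5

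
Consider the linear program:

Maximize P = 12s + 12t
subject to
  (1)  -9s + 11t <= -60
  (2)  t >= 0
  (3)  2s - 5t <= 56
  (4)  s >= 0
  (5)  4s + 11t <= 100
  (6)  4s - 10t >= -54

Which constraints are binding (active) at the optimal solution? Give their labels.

Feasible corners and P = 12s + 12t:
  (20/3, 0) → P = 80
  (160/13, 60/13) → P = 2640/13
  (25, 0) → P = 300

The maximum is at (25, 0). Substituting into each constraint, equality holds for (2) and (5); the remaining constraints have slack.

(2) and (5)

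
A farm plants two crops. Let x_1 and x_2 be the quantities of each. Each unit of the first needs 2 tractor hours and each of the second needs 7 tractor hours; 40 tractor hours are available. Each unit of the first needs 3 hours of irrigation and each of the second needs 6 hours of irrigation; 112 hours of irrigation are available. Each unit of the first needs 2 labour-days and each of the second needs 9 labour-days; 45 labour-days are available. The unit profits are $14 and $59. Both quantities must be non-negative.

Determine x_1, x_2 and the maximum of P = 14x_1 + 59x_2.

Extreme points and P = 14x_1 + 59x_2:
  (0, 0) → P = 0
  (0, 5) → P = 295
  (20, 0) → P = 280
  (45/4, 5/2) → P = 305

x_1 = 45/4, x_2 = 5/2, maximum P = 305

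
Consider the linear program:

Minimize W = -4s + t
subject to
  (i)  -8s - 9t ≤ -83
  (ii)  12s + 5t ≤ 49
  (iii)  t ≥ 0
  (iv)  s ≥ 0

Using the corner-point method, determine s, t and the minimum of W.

s = 13/34, t = 151/17, minimum W = 125/17

The optimum lies where -8s - 9t = -83 and 12s + 5t = 49.
Solving simultaneously gives s = 13/34, t = 151/17.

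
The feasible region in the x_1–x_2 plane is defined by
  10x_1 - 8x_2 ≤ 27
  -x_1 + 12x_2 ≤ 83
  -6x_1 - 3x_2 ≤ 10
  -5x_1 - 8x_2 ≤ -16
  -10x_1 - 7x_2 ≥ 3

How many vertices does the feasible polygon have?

4

Pairwise boundary intersections that survive every other constraint:
  (-123/25, 488/75)
  (-617/127, 827/127)
  (-128/33, 146/33)
  (-136/45, 35/9)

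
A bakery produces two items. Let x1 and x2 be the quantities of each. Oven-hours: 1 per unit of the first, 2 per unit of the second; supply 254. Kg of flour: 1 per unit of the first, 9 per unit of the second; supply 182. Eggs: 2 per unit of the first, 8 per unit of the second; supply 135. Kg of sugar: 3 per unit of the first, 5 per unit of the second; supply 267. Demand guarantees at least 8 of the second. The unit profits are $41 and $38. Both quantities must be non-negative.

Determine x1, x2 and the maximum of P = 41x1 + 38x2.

Corner points and P = 41x1 + 38x2:
  (0, 135/8) → P = 2565/4
  (0, 8) → P = 304
  (71/2, 8) → P = 3519/2

x1 = 71/2, x2 = 8, maximum P = 3519/2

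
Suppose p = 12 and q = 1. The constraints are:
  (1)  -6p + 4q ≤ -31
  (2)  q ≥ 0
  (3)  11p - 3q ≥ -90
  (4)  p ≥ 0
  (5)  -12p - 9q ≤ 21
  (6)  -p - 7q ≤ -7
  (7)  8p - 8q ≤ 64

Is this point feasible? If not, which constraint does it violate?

not feasible — violates (7)

Constraint (7): 8p - 8q = 88, which is not ≤ 64. All other constraints are satisfied.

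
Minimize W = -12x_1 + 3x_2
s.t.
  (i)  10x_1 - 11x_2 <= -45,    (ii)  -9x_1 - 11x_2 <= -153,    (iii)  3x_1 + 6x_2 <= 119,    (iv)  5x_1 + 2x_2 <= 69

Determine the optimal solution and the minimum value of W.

x_1 = 223/25, x_2 = 61/5, minimum W = -1761/25

Vertices and W = -12x_1 + 3x_2:
  (108/19, 1935/209) → W = -8451/209
  (223/25, 61/5) → W = -1761/25
  (-391/21, 204/7) → W = 2176/7
  (22/3, 97/6) → W = -79/2

The binding constraints are 10x_1 - 11x_2 = -45 and 5x_1 + 2x_2 = 69.
Solving simultaneously gives x_1 = 223/25, x_2 = 61/5.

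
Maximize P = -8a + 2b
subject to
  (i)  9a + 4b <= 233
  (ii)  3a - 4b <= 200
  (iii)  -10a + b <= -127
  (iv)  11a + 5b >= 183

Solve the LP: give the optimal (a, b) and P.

Vertices and P = -8a + 2b:
  (433/12, -367/16) → P = -8029/24
  (741/49, 1187/49) → P = -3554/49
  (1732/59, -1651/59) → P = -17158/59
  (818/61, 433/61) → P = -5678/61

The optimum lies where 9a + 4b = 233 and -10a + b = -127.
Solving simultaneously gives a = 741/49, b = 1187/49.

a = 741/49, b = 1187/49, maximum P = -3554/49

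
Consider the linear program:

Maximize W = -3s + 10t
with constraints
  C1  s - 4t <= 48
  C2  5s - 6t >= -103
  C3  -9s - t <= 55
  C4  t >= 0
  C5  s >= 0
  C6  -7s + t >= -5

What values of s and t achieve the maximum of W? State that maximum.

s = 133/37, t = 746/37, maximum W = 7061/37

Corner points and W = -3s + 10t:
  (0, 103/6) → W = 515/3
  (133/37, 746/37) → W = 7061/37
  (0, 0) → W = 0
  (5/7, 0) → W = -15/7

At the optimal vertex, 5s - 6t = -103 and -7s + t = -5.
Solving simultaneously gives s = 133/37, t = 746/37.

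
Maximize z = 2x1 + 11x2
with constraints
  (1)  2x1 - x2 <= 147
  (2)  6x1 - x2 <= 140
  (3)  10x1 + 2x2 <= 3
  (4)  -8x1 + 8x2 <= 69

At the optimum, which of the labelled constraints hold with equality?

Feasible corners and z = 2x1 + 11x2:
  (-7/4, -301/2) → z = -1659
  (283/22, -691/11) → z = -7318/11
  (-19/16, 119/16) → z = 1271/16
The feasible region is unbounded (it extends along (-1, -2), (-1, -1)), but z strictly decreases along every unbounded feasible direction, so there is no improving ray and the maximum is attained at a vertex.

The maximum is at (-19/16, 119/16). Substituting into each constraint, equality holds for (3) and (4); the remaining constraints have slack.

(3) and (4)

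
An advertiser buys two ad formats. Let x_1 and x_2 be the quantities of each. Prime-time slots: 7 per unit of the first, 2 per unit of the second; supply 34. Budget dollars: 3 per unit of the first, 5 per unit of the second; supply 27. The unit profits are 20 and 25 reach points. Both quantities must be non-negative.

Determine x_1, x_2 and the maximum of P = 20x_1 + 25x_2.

Extreme points and P = 20x_1 + 25x_2:
  (0, 0) → P = 0
  (0, 27/5) → P = 135
  (34/7, 0) → P = 680/7
  (4, 3) → P = 155

The optimum lies where 7x_1 + 2x_2 = 34 and 3x_1 + 5x_2 = 27.
Solving simultaneously gives x_1 = 4, x_2 = 3.

x_1 = 4, x_2 = 3, maximum P = 155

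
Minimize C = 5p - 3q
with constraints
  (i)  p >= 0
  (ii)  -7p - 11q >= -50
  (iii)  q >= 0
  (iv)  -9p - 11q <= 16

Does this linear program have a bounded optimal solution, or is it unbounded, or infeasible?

Feasible corners and C = 5p - 3q:
  (0, 50/11) → C = -150/11
  (0, 0) → C = 0
  (50/7, 0) → C = 250/7
The feasible region has finitely many vertices and no improving ray; the minimum is -150/11 at (0, 50/11).

bounded optimum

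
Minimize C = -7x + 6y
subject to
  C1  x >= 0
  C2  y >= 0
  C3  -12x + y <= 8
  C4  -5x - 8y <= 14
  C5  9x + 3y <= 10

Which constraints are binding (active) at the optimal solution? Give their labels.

C2 and C5

Vertices and C = -7x + 6y:
  (0, 0) → C = 0
  (0, 10/3) → C = 20
  (10/9, 0) → C = -70/9

The minimum is at (10/9, 0). Substituting into each constraint, equality holds for C2 and C5; the remaining constraints have slack.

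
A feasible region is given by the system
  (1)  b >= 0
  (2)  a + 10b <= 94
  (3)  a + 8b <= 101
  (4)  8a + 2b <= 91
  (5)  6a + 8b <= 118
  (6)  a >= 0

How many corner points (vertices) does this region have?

Of the 15 pairwise boundary intersections, those satisfying every inequality are:
  (91/8, 0)
  (0, 0)
  (107/13, 223/26)
  (0, 47/5)
  (123/13, 199/26)

5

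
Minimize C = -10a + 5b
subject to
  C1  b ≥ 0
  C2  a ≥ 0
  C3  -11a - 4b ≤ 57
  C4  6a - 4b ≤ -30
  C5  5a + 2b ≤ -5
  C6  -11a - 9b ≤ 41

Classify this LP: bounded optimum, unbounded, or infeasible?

The boundaries a = 0 and 6a - 4b = -30 meet at (0, 15/2), but that point violates 5a + 2b ≤ -5. Every candidate vertex is excluded by some other constraint, so the feasible region is empty.

infeasible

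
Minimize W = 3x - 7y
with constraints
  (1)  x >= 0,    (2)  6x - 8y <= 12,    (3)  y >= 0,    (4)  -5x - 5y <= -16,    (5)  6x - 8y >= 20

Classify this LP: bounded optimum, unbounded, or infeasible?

Constraints 6x - 8y ≤ 12 and 6x - 8y ≥ 20 have parallel boundaries but demand opposite sides — no point can satisfy both, so the region is empty.

infeasible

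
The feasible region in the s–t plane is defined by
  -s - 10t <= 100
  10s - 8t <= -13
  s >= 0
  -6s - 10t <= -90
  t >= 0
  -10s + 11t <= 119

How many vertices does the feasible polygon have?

The feasible vertices (each the meet of two boundaries and inside every other half-plane) are:
  (295/74, 489/74)
  (809/30, 106/3)
  (0, 9)
  (0, 119/11)

4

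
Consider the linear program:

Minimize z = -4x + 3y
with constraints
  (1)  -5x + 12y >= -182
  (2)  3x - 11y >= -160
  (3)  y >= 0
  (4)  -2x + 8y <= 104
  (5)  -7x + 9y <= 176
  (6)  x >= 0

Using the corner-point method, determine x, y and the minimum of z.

At the optimal vertex, -5x + 12y = -182 and -2x + 8y = 104.
Solving simultaneously gives x = 169, y = 221/4.

x = 169, y = 221/4, minimum z = -2041/4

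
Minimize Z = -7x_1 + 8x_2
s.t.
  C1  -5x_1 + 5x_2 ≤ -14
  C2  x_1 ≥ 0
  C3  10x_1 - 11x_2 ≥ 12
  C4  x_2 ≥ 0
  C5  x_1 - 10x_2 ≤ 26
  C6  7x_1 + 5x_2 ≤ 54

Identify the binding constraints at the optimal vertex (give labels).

C4 and C6

Feasible corners and Z = -7x_1 + 8x_2:
  (14/5, 0) → Z = -98/5
  (17/3, 43/15) → Z = -251/15
  (54/7, 0) → Z = -54

The minimum is at (54/7, 0). Substituting into each constraint, equality holds for C4 and C6; the remaining constraints have slack.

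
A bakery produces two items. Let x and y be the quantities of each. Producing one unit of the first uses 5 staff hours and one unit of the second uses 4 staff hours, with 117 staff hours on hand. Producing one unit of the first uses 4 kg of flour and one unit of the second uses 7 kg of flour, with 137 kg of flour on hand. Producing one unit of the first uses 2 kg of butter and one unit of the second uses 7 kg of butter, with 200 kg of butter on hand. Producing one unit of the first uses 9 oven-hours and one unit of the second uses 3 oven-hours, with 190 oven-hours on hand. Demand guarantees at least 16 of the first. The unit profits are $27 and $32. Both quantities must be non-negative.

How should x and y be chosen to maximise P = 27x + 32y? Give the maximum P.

x = 16, y = 37/4, maximum P = 728

Extreme points and P = 27x + 32y:
  (190/9, 0) → P = 570
  (16, 0) → P = 432
  (409/21, 103/21) → P = 14339/21
  (16, 37/4) → P = 728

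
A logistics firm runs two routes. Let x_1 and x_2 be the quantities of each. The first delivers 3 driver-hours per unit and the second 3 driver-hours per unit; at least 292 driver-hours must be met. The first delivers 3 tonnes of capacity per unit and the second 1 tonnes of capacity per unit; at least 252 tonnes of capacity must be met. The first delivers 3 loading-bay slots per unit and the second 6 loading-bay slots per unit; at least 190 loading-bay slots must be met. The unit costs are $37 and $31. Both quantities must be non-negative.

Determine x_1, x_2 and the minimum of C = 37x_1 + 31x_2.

x_1 = 232/3, x_2 = 20, minimum C = 10444/3

Extreme points and C = 37x_1 + 31x_2:
  (0, 252) → C = 7812
  (292/3, 0) → C = 10804/3
  (232/3, 20) → C = 10444/3
The feasible region is unbounded (it extends along (0, 1), (1, 0)), but C strictly increases along every unbounded feasible direction, so there is no improving ray and the minimum is attained at a vertex.

The optimum lies where 3x_1 + 3x_2 = 292 and 3x_1 + x_2 = 252.
Solving simultaneously gives x_1 = 232/3, x_2 = 20.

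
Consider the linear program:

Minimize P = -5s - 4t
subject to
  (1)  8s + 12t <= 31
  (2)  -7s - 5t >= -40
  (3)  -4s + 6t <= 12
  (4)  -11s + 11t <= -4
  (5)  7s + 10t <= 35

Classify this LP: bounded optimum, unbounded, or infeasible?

bounded optimum

Vertices and P = -5s - 4t:
  (325/44, -103/44) → P = -1213/44
  (389/220, 309/220) → P = -3181/220
The feasible region has finitely many vertices and no improving ray; the minimum is -1213/44 at (325/44, -103/44).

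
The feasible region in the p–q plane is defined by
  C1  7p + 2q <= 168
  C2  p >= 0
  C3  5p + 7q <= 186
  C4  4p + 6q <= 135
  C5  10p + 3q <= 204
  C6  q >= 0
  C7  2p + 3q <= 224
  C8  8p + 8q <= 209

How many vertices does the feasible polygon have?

Pairwise boundary intersections that survive every other constraint:
  (0, 45/2)
  (0, 0)
  (87/8, 61/4)
  (102/5, 0)
  (1005/56, 229/28)

5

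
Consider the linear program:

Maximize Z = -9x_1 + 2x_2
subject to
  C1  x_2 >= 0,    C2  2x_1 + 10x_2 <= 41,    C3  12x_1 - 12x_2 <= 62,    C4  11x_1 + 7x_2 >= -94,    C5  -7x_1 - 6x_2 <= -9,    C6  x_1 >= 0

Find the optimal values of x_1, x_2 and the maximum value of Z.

The optimum lies where 2x_1 + 10x_2 = 41 and x_1 = 0.
Solving simultaneously gives x_1 = 0, x_2 = 41/10.

x_1 = 0, x_2 = 41/10, maximum Z = 41/5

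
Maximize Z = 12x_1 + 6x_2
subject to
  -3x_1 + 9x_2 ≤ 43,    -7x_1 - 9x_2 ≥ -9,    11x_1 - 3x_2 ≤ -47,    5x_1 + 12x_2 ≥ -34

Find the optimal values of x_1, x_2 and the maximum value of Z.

Vertices and Z = 12x_1 + 6x_2:
  (-17/5, 164/45) → Z = -284/15
  (-274/27, 113/81) → Z = -3062/27
  (-33/10, 107/30) → Z = -91/5
  (-222/49, -139/147) → Z = -2942/49

The optimum lies where -7x_1 - 9x_2 = -9 and 11x_1 - 3x_2 = -47.
Solving simultaneously gives x_1 = -33/10, x_2 = 107/30.

x_1 = -33/10, x_2 = 107/30, maximum Z = -91/5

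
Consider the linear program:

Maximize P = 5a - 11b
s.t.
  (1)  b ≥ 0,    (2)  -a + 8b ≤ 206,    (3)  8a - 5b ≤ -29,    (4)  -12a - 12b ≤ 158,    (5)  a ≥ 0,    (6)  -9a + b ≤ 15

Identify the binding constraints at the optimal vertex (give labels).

Vertices and P = 5a - 11b:
  (798/59, 1619/59) → P = -13819/59
  (86/71, 1839/71) → P = -19799/71
  (0, 29/5) → P = -319/5
  (0, 15) → P = -165

The maximum is at (0, 29/5). Substituting into each constraint, equality holds for (3) and (5); the remaining constraints have slack.

(3) and (5)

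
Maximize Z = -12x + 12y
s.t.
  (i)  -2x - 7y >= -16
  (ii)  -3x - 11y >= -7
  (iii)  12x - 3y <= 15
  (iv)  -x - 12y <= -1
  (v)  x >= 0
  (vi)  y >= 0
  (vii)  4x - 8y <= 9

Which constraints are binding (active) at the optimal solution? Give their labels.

Corner points and Z = -12x + 12y:
  (62/47, 13/47) → Z = -588/47
  (0, 7/11) → Z = 84/11
  (5/4, 0) → Z = -15
  (0, 1/12) → Z = 1
  (1, 0) → Z = -12

The maximum is at (0, 7/11). Substituting into each constraint, equality holds for (ii) and (v); the remaining constraints have slack.

(ii) and (v)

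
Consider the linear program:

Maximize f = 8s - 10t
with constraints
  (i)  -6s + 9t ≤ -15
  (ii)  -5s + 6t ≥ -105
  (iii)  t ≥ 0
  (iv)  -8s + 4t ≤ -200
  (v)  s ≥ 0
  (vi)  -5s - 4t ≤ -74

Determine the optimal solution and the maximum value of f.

s = 195/7, t = 40/7, maximum f = 1160/7

Feasible corners and f = 8s - 10t:
  (95, 185/3) → f = 430/3
  (145/4, 45/2) → f = 65
  (195/7, 40/7) → f = 1160/7

The optimum lies where -5s + 6t = -105 and -8s + 4t = -200.
Solving simultaneously gives s = 195/7, t = 40/7.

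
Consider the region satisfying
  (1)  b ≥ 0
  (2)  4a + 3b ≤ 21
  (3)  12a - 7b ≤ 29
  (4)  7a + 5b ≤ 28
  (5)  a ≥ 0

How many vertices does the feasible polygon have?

4

Intersecting each pair of boundary lines and keeping only the points that satisfy every inequality leaves:
  (29/12, 0)
  (0, 0)
  (341/109, 133/109)
  (0, 28/5)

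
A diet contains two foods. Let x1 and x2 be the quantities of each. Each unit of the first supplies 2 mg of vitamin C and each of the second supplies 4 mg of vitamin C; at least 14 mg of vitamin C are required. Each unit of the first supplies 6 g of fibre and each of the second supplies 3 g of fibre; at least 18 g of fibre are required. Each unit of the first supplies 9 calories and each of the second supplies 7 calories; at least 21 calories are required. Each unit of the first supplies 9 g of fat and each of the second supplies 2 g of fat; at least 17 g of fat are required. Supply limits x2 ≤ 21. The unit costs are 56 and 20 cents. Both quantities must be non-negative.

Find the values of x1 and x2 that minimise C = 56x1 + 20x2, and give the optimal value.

Extreme points and C = 56x1 + 20x2:
  (0, 17/2) → C = 170
  (0, 21) → C = 420
  (7, 0) → C = 392
  (5/3, 8/3) → C = 440/3
  (1, 4) → C = 136
The feasible region is unbounded (it extends along (1, 0)), but C strictly increases along every unbounded feasible direction, so there is no improving ray and the minimum is attained at a vertex.

x1 = 1, x2 = 4, minimum C = 136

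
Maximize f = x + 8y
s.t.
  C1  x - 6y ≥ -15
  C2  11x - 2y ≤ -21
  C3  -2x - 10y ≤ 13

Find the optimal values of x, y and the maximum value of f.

Feasible corners and f = x + 8y:
  (-3/2, 9/4) → f = 33/2
  (-114/11, 17/22) → f = -46/11
  (-118/57, -101/114) → f = -174/19

The optimum lies where x - 6y = -15 and 11x - 2y = -21.
Solving simultaneously gives x = -3/2, y = 9/4.

x = -3/2, y = 9/4, maximum f = 33/2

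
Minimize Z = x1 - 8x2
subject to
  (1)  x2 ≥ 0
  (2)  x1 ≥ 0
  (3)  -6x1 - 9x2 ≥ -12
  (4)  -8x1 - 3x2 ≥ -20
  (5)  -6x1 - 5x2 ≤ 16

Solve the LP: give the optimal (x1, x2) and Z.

Corner points and Z = x1 - 8x2:
  (0, 0) → Z = 0
  (2, 0) → Z = 2
  (0, 4/3) → Z = -32/3

The optimum lies where x1 = 0 and -6x1 - 9x2 = -12.
Solving simultaneously gives x1 = 0, x2 = 4/3.

x1 = 0, x2 = 4/3, minimum Z = -32/3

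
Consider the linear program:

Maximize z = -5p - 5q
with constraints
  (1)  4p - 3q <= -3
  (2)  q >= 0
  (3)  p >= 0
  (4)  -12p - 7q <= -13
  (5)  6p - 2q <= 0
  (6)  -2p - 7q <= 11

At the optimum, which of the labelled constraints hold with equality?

(1) and (4)

Vertices and z = -5p - 5q:
  (9/32, 11/8) → z = -265/32
  (3/5, 9/5) → z = -12
  (0, 13/7) → z = -65/7
The feasible region is unbounded (it extends along (0, 1), (1, 3)), but z strictly decreases along every unbounded feasible direction, so there is no improving ray and the maximum is attained at a vertex.

The maximum is at (9/32, 11/8). Substituting into each constraint, equality holds for (1) and (4); the remaining constraints have slack.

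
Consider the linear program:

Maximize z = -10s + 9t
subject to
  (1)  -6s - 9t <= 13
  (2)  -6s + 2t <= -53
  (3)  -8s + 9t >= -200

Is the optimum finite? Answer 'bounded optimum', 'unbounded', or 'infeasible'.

unbounded

From the feasible point (41/6, -6), moving in the direction (2, 6) keeps every constraint satisfied while z increases without bound.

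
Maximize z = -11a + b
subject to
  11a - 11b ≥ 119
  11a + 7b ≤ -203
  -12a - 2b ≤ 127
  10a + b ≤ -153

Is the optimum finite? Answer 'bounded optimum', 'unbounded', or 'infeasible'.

The boundaries 11a - 11b = 119 and 11a + 7b = -203 meet at (-700/99, -161/9), but that point violates 10a + b ≤ -153. Every candidate vertex is excluded by some other constraint, so the feasible region is empty.

infeasible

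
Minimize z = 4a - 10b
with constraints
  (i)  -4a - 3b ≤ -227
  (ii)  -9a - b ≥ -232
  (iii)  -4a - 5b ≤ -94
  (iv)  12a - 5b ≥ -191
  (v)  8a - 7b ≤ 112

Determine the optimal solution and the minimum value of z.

Extreme points and z = 4a - 10b:
  (469/23, 1115/23) → z = -9274/23
  (281/28, 436/7) → z = -4079/7
  (17, 79) → z = -722

a = 17, b = 79, minimum z = -722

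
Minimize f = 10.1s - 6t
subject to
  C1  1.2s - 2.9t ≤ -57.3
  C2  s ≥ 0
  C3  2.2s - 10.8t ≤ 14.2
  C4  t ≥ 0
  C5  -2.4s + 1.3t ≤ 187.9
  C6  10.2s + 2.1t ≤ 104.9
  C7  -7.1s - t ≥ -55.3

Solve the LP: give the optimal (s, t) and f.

Corner points and f = 10.1s - 6t:
  (0, 573/29) → f = -3438/29
  (10307/2179, 47319/2179) → f = -1798133/21790
  (0, 1049/21) → f = -2098/7
  (1123/471, 18073/471) → f = -970957/4710

At the optimal vertex, s = 0 and 10.2s + 2.1t = 104.9.
Solving simultaneously gives s = 0, t = 1049/21.

s = 0, t = 1049/21, minimum f = -2098/7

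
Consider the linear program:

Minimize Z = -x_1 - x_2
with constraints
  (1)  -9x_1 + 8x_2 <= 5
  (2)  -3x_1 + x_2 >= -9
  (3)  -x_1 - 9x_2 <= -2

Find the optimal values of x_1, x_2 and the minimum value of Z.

x_1 = 77/15, x_2 = 32/5, minimum Z = -173/15

Vertices and Z = -x_1 - x_2:
  (77/15, 32/5) → Z = -173/15
  (-29/89, 23/89) → Z = 6/89
  (83/28, -3/28) → Z = -20/7

At the optimal vertex, -9x_1 + 8x_2 = 5 and -3x_1 + x_2 = -9.
Solving simultaneously gives x_1 = 77/15, x_2 = 32/5.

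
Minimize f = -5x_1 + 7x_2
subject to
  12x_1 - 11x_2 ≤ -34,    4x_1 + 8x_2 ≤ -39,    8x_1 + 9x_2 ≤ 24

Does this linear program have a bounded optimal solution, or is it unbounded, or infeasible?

unbounded

From the feasible point (-701/140, -83/35), moving in the direction (-11, -12) keeps every constraint satisfied while f decreases without bound.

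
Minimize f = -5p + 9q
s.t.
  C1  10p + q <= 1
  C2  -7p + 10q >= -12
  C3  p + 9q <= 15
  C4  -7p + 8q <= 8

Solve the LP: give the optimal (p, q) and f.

p = -88/7, q = -10, minimum f = -190/7

Feasible corners and f = -5p + 9q:
  (22/107, -113/107) → f = -1127/107
  (0, 1) → f = 9
  (-88/7, -10) → f = -190/7

At the optimal vertex, -7p + 10q = -12 and -7p + 8q = 8.
Solving simultaneously gives p = -88/7, q = -10.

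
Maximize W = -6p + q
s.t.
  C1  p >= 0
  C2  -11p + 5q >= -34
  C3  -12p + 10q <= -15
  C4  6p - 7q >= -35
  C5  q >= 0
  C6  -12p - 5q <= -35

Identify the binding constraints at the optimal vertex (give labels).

C3 and C6

Corner points and W = -6p + q:
  (53/10, 243/50) → W = -1347/50
  (34/11, 0) → W = -204/11
  (85/36, 4/3) → W = -77/6
  (35/12, 0) → W = -35/2

The maximum is at (85/36, 4/3). Substituting into each constraint, equality holds for C3 and C6; the remaining constraints have slack.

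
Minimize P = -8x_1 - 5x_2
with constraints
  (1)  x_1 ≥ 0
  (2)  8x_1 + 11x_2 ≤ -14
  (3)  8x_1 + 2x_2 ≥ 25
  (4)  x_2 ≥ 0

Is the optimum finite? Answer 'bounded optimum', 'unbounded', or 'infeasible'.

infeasible

The boundaries x_1 = 0 and 8x_1 + 2x_2 = 25 meet at (0, 25/2), but that point violates 8x_1 + 11x_2 ≤ -14. Every candidate vertex is excluded by some other constraint, so the feasible region is empty.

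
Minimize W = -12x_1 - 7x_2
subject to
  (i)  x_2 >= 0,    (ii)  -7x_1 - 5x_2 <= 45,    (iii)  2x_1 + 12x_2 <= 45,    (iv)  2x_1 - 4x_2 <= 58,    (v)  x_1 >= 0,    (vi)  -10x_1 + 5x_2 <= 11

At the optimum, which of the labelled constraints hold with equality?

Vertices and W = -12x_1 - 7x_2:
  (45/2, 0) → W = -270
  (0, 0) → W = 0
  (93/130, 236/65) → W = -34
  (0, 11/5) → W = -77/5

The minimum is at (45/2, 0). Substituting into each constraint, equality holds for (i) and (iii); the remaining constraints have slack.

(i) and (iii)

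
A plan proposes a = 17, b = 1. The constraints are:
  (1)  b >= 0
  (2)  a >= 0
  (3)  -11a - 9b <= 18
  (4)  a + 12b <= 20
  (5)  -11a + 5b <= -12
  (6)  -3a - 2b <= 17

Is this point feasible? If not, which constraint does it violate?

Constraint (4): a + 12b = 29, which is not ≤ 20. All other constraints are satisfied.

not feasible — violates (4)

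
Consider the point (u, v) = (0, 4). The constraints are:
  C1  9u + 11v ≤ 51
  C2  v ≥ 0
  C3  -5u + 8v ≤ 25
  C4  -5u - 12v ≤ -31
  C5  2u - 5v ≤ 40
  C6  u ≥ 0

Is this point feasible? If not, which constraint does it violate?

not feasible — violates C3

Constraint C3: -5u + 8v = 32, which is not ≤ 25. All other constraints are satisfied.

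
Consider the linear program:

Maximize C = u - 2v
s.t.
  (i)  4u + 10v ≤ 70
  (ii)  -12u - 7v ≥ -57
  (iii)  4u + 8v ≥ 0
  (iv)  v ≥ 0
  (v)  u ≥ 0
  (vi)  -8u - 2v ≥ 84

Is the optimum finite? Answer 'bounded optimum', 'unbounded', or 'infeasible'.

The boundaries 4u + 10v = 70 and -12u - 7v = -57 meet at (20/23, 153/23), but that point violates -8u - 2v ≥ 84. Every candidate vertex is excluded by some other constraint, so the feasible region is empty.

infeasible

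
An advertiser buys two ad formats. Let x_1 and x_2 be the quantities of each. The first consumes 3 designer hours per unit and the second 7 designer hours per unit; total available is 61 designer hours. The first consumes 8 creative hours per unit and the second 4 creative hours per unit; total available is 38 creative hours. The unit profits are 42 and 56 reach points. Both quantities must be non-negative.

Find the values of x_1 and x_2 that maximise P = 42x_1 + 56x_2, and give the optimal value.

x_1 = 1/2, x_2 = 17/2, maximum P = 497

Feasible corners and P = 42x_1 + 56x_2:
  (0, 0) → P = 0
  (0, 61/7) → P = 488
  (19/4, 0) → P = 399/2
  (1/2, 17/2) → P = 497

The optimum lies where 3x_1 + 7x_2 = 61 and 8x_1 + 4x_2 = 38.
Solving simultaneously gives x_1 = 1/2, x_2 = 17/2.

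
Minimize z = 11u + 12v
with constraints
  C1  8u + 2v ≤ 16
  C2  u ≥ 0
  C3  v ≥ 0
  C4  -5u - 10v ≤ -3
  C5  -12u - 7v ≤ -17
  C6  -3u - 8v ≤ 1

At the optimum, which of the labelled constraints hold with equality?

C3 and C5

Extreme points and z = 11u + 12v:
  (0, 8) → z = 96
  (2, 0) → z = 22
  (0, 17/7) → z = 204/7
  (17/12, 0) → z = 187/12

The minimum is at (17/12, 0). Substituting into each constraint, equality holds for C3 and C5; the remaining constraints have slack.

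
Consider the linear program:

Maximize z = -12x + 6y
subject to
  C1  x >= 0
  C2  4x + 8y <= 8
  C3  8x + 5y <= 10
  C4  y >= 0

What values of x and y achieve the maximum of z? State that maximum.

x = 0, y = 1, maximum z = 6

Extreme points and z = -12x + 6y:
  (0, 1) → z = 6
  (0, 0) → z = 0
  (10/11, 6/11) → z = -84/11
  (5/4, 0) → z = -15

The binding constraints are x = 0 and 4x + 8y = 8.
Solving simultaneously gives x = 0, y = 1.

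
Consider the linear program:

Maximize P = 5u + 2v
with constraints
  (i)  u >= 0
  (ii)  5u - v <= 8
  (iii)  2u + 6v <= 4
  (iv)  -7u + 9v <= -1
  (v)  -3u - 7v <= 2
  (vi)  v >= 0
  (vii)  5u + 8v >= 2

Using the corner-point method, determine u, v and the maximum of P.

Corner points and P = 5u + 2v:
  (13/8, 1/8) → P = 67/8
  (8/5, 0) → P = 8
  (7/10, 13/30) → P = 131/30
  (26/101, 9/101) → P = 148/101
  (2/5, 0) → P = 2

u = 13/8, v = 1/8, maximum P = 67/8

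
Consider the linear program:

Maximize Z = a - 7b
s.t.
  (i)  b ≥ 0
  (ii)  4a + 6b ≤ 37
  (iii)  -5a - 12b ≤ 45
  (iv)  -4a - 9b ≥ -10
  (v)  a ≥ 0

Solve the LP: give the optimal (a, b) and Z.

a = 5/2, b = 0, maximum Z = 5/2

Corner points and Z = a - 7b:
  (5/2, 0) → Z = 5/2
  (0, 0) → Z = 0
  (0, 10/9) → Z = -70/9

The optimum lies where b = 0 and -4a - 9b = -10.
Solving simultaneously gives a = 5/2, b = 0.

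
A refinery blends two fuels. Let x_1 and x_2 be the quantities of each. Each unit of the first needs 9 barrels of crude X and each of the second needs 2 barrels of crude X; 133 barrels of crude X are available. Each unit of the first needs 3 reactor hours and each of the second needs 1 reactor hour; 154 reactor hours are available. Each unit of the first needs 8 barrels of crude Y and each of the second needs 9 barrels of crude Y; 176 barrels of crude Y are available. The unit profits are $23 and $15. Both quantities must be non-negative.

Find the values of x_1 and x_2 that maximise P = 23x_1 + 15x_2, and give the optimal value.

Feasible corners and P = 23x_1 + 15x_2:
  (0, 0) → P = 0
  (0, 176/9) → P = 880/3
  (133/9, 0) → P = 3059/9
  (13, 8) → P = 419

x_1 = 13, x_2 = 8, maximum P = 419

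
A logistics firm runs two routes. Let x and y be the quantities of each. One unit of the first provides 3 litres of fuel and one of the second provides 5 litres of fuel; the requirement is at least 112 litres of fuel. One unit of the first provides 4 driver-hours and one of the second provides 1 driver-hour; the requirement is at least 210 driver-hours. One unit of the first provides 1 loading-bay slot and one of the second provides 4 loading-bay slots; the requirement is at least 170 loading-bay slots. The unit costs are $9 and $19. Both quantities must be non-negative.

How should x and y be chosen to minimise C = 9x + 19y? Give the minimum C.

x = 134/3, y = 94/3, minimum C = 2992/3

Corner points and C = 9x + 19y:
  (0, 210) → C = 3990
  (170, 0) → C = 1530
  (134/3, 94/3) → C = 2992/3
The feasible region is unbounded (it extends along (0, 1), (1, 0)), but C strictly increases along every unbounded feasible direction, so there is no improving ray and the minimum is attained at a vertex.

The binding constraints are 4x + y = 210 and x + 4y = 170.
Solving simultaneously gives x = 134/3, y = 94/3.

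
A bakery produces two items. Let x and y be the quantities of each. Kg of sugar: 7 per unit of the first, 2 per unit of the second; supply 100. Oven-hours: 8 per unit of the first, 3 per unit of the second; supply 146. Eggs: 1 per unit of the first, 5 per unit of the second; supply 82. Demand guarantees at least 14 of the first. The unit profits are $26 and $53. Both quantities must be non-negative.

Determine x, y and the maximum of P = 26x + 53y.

The binding constraints are 7x + 2y = 100 and x = 14.
Solving simultaneously gives x = 14, y = 1.

x = 14, y = 1, maximum P = 417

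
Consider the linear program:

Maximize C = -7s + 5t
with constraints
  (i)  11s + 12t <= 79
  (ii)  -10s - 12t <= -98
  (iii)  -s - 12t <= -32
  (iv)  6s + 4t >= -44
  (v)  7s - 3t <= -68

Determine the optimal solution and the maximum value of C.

Corner points and C = -7s + 5t:
  (-19, 24) → C = 253
  (-211/7, 479/14) → C = 5349/14
  (-115/4, 257/8) → C = 2895/8

s = -211/7, t = 479/14, maximum C = 5349/14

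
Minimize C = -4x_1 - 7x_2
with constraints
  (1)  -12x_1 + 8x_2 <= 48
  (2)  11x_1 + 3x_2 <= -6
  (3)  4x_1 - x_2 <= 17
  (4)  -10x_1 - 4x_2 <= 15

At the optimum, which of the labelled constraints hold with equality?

Extreme points and C = -4x_1 - 7x_2:
  (-48/31, 114/31) → C = -606/31
  (-39/16, 75/32) → C = -213/32
  (3/2, -15/2) → C = 93/2

The minimum is at (-48/31, 114/31). Substituting into each constraint, equality holds for (1) and (2); the remaining constraints have slack.

(1) and (2)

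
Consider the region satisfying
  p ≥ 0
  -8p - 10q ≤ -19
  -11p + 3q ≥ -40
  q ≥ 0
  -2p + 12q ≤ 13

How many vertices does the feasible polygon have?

Pairwise boundary intersections that survive every other constraint:
  (19/8, 0)
  (49/58, 71/58)
  (40/11, 0)
  (173/42, 223/126)

4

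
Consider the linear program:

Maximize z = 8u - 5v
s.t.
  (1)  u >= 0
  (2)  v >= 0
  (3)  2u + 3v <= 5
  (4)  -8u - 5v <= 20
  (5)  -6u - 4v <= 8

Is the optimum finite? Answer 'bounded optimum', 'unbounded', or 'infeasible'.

Feasible corners and z = 8u - 5v:
  (0, 0) → z = 0
  (0, 5/3) → z = -25/3
  (5/2, 0) → z = 20
The feasible region has finitely many vertices and no improving ray; the maximum is 20 at (5/2, 0).

bounded optimum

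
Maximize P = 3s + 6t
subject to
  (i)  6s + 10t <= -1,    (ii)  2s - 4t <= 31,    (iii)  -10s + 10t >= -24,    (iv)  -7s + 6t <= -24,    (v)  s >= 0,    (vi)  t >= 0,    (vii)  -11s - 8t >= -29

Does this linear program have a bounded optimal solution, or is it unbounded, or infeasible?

infeasible

The boundaries t = 0 and -11s - 8t = -29 meet at (29/11, 0), but that point violates 6s + 10t ≤ -1. Every candidate vertex is excluded by some other constraint, so the feasible region is empty.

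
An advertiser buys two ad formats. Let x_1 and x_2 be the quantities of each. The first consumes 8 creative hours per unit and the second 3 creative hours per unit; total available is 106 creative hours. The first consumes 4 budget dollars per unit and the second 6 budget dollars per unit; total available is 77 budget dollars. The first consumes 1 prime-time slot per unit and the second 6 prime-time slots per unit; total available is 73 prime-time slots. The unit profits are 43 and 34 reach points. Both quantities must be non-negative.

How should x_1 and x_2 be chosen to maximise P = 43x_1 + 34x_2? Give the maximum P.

Extreme points and P = 43x_1 + 34x_2:
  (0, 0) → P = 0
  (0, 73/6) → P = 1241/3
  (53/4, 0) → P = 2279/4
  (45/4, 16/3) → P = 7981/12
  (4/3, 215/18) → P = 4171/9

The optimum lies where 8x_1 + 3x_2 = 106 and 4x_1 + 6x_2 = 77.
Solving simultaneously gives x_1 = 45/4, x_2 = 16/3.

x_1 = 45/4, x_2 = 16/3, maximum P = 7981/12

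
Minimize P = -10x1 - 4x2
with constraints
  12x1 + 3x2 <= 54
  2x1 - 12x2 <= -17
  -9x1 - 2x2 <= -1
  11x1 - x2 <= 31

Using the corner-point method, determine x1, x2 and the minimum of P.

x1 = -35, x2 = 158, minimum P = -282

Extreme points and P = -10x1 - 4x2:
  (-35, 158) → P = -282
  (49/15, 74/15) → P = -262/5
  (-11/56, 155/112) → P = -25/7
  (389/130, 249/130) → P = -2443/65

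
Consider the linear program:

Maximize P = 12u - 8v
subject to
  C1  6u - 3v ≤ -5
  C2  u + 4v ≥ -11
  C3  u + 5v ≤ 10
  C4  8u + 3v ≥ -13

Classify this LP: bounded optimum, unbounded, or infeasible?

bounded optimum

Vertices and P = 12u - 8v:
  (5/33, 65/33) → P = -460/33
  (-9/7, -19/21) → P = -172/21
  (-95/37, 93/37) → P = -1884/37
The feasible region has finitely many vertices and no improving ray; the maximum is -172/21 at (-9/7, -19/21).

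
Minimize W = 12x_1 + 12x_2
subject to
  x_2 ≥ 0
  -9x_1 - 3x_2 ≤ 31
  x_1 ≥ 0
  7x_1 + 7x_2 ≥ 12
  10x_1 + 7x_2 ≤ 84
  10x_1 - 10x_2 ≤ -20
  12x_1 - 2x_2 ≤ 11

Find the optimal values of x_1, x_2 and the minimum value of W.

Vertices and W = 12x_1 + 12x_2:
  (0, 12) → W = 144
  (0, 2) → W = 24
  (245/104, 449/52) → W = 3429/26
  (3/2, 7/2) → W = 60

The binding constraints are x_1 = 0 and 10x_1 - 10x_2 = -20.
Solving simultaneously gives x_1 = 0, x_2 = 2.

x_1 = 0, x_2 = 2, minimum W = 24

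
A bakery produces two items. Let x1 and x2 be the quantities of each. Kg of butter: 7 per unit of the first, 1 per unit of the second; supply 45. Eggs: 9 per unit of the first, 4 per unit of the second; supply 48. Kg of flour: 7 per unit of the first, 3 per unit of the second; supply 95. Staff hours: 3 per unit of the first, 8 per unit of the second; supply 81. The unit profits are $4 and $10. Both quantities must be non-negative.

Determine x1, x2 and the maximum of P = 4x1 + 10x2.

Extreme points and P = 4x1 + 10x2:
  (0, 0) → P = 0
  (0, 81/8) → P = 405/4
  (16/3, 0) → P = 64/3
  (1, 39/4) → P = 203/2

x1 = 1, x2 = 39/4, maximum P = 203/2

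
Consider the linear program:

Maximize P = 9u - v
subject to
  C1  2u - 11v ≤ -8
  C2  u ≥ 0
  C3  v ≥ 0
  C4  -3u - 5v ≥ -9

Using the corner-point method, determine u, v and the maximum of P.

Corner points and P = 9u - v:
  (0, 8/11) → P = -8/11
  (59/43, 42/43) → P = 489/43
  (0, 9/5) → P = -9/5

The binding constraints are 2u - 11v = -8 and -3u - 5v = -9.
Solving simultaneously gives u = 59/43, v = 42/43.

u = 59/43, v = 42/43, maximum P = 489/43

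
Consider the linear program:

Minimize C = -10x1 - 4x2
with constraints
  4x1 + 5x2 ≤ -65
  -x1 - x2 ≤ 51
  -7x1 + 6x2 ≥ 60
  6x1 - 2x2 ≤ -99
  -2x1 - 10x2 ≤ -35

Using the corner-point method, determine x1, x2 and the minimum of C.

Corner points and C = -10x1 - 4x2:
  (-190, 139) → C = 1344
  (-55/2, 9) → C = 239
  (-545/8, 137/8) → C = 2451/4

The binding constraints are 4x1 + 5x2 = -65 and -2x1 - 10x2 = -35.
Solving simultaneously gives x1 = -55/2, x2 = 9.

x1 = -55/2, x2 = 9, minimum C = 239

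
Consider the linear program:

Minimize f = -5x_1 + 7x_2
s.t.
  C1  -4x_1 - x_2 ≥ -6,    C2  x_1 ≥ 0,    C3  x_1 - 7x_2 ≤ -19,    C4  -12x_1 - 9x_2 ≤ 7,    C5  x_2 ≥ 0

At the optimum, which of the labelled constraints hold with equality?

Extreme points and f = -5x_1 + 7x_2:
  (0, 6) → f = 42
  (23/29, 82/29) → f = 459/29
  (0, 19/7) → f = 19

The minimum is at (23/29, 82/29). Substituting into each constraint, equality holds for C1 and C3; the remaining constraints have slack.

C1 and C3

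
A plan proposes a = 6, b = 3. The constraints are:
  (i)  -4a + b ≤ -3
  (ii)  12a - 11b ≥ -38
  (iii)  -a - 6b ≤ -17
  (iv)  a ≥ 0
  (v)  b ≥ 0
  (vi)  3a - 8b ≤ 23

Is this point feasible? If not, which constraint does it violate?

feasible

(i): -21 ≤ -3 ✓
(ii): 39 ≥ -38 ✓
(iii): -24 ≤ -17 ✓
(iv): 6 ≥ 0 ✓
(v): 3 ≥ 0 ✓
(vi): -6 ≤ 23 ✓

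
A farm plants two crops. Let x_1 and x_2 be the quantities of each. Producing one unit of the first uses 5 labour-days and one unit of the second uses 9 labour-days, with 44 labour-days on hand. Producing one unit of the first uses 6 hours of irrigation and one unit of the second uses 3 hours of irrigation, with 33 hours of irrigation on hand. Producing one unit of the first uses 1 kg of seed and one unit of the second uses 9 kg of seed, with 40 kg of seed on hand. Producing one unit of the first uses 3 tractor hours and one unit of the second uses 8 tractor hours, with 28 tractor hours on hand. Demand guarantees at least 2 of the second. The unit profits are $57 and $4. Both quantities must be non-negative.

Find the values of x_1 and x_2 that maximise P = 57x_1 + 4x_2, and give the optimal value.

x_1 = 4, x_2 = 2, maximum P = 236

Feasible corners and P = 57x_1 + 4x_2:
  (0, 7/2) → P = 14
  (0, 2) → P = 8
  (4, 2) → P = 236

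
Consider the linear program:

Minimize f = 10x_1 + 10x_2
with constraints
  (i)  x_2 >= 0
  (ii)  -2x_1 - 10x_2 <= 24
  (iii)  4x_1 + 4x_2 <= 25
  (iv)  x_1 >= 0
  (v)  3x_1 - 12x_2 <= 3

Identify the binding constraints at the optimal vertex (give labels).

Feasible corners and f = 10x_1 + 10x_2:
  (0, 0) → f = 0
  (1, 0) → f = 10
  (0, 25/4) → f = 125/2
  (26/5, 21/20) → f = 125/2

The minimum is at (0, 0). Substituting into each constraint, equality holds for (i) and (iv); the remaining constraints have slack.

(i) and (iv)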